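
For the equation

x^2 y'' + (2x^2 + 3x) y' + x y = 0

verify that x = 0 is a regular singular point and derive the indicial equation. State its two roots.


Divide by x^2 to reach normal form y'' + P_1(x) y' + P_2(x) y = 0 with P_1(x) = 2 + 3/x and P_2(x) = 1/x.
x = 0 is a singular point because the y'-coefficient 2 + 3/x has a pole at x = 0 and the y-coefficient 1/x has a pole at x = 0.
It is a regular singular point because x P_1(x) = p(x) = 2x + 3 and x^2 P_2(x) = q(x) = x are polynomials, hence analytic at x = 0.
p(0) = 3,  q(0) = 0.
Indicial equation: r(r-1) + p(0) r + q(0) = 0, i.e. r^2 + (p(0) - 1) r + q(0) = 0, i.e. r^2 + 2 r = 0.
Discriminant: (2)^2 - 4(0) = 4, so r = (-2 ± 2)/2.
Solving: r_1 = 0, r_2 = -2.

indicial: r^2 + 2 r = 0; roots r_1 = 0, r_2 = -2


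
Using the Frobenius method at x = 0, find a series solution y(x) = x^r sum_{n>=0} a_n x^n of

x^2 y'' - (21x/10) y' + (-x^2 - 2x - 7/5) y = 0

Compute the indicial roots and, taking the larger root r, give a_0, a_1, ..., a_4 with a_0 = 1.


Write in Frobenius form y'' + (p(x)/x) y' + (q(x)/x^2) y = 0:
  p(x) = -21/10,  q(x) = -x^2 - 2x - 7/5.
Indicial equation: r(r-1) + (-21/10) r + (-7/5) = 0 -> roots r_1 = 7/2, r_2 = -2/5.
Take r = r_1 = 7/2. Let y(x) = x^r sum_{n>=0} a_n x^n with a_0 = 1.
Substitute y = x^r sum a_n x^n and match x^{r+n}. The recurrence is
  D(n) a_n - 2 a_{n-1} - 1 a_{n-2} = 0,  where D(n) = (r+n)(r+n-1) + (-21/10)(r+n) + (-7/5).
  a_n = [2 a_{n-1} + 1 a_{n-2}] / D(n).
Since the indicial polynomial factors as (r - r_1)(r - r_2), D(n) = (r_1 + n - r_1)(r_1 + n - r_2) = n(n + 39/10).
Evaluating step by step (a_0 = 1):
  n = 1: D(1) = 1(1 + 39/10) = 49/10; numerator = 2(1) = 2; a_1 = (2)/(49/10) = 20/49
  n = 2: D(2) = 2(2 + 39/10) = 59/5; numerator = 2(20/49) + 1(1) = 89/49; a_2 = (89/49)/(59/5) = 445/2891
  n = 3: D(3) = 3(3 + 39/10) = 207/10; numerator = 2(445/2891) + 1(20/49) = 2070/2891; a_3 = (2070/2891)/(207/10) = 100/2891
  n = 4: D(4) = 4(4 + 39/10) = 158/5; numerator = 2(100/2891) + 1(445/2891) = 645/2891; a_4 = (645/2891)/(158/5) = 3225/456778

r = 7/2; a_0 = 1; a_1 = 20/49; a_2 = 445/2891; a_3 = 100/2891; a_4 = 3225/456778


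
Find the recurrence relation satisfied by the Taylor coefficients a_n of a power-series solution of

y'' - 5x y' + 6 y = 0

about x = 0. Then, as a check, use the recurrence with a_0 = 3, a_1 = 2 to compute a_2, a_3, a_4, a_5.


Substitute y = sum_n a_n x^n.
y''(x) has coefficient (n+2)(n+1) a_{n+2} at x^n;
-5 x y'(x) has coefficient -5 n a_n at x^n (shift);
6 y(x) has coefficient 6 a_n at x^n.
Matching x^n: (n+2)(n+1) a_{n+2} + (-5n + 6) a_n = 0.
Thus a_{n+2} = (5n - 6) / ((n+1)(n+2)) * a_n.

Check with a_0 = 3, a_1 = 2 (apply the recurrence for n = 0, 1, 2, 3): a_0 = 3, a_1 = 2, a_2 = -9, a_3 = -1/3, a_4 = -3, a_5 = -3/20.

a_(n+2) = (5n - 6) / ((n+1)(n+2)) * a_n; check: a_0 = 3, a_1 = 2, a_2 = -9, a_3 = -1/3, a_4 = -3, a_5 = -3/20


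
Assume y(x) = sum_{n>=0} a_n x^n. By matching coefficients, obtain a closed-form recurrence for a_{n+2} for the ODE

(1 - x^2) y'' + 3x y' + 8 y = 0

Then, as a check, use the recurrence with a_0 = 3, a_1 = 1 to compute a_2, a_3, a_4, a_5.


Substitute y = sum_n a_n x^n.
(1 - 1 x^2) y'' contributes (n+2)(n+1) a_{n+2} - n(n-1) a_n at x^n.
3 x y'(x) contributes 3 n a_n at x^n.
8 y(x) contributes 8 a_n at x^n.
Matching x^n: (n+2)(n+1) a_{n+2} + (-n(n-1) + 3 n + 8) a_n = 0.
Thus a_{n+2} = (n(n-1) - 3 n - 8) / ((n+1)(n+2)) * a_n.

Check with a_0 = 3, a_1 = 1 (apply the recurrence for n = 0, 1, 2, 3): a_0 = 3, a_1 = 1, a_2 = -12, a_3 = -11/6, a_4 = 12, a_5 = 121/120.

a_(n+2) = (n(n-1) - 3 n - 8) / ((n+1)(n+2)) * a_n; check: a_0 = 3, a_1 = 1, a_2 = -12, a_3 = -11/6, a_4 = 12, a_5 = 121/120


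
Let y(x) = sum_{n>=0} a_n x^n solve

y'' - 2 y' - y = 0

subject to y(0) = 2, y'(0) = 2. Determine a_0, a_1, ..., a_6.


Ansatz: y(x) = sum_{n>=0} a_n x^n, so y'(x) = sum_{n>=1} n a_n x^(n-1) and y''(x) = sum_{n>=2} n(n-1) a_n x^(n-2).
Substitute into P(x) y'' + Q(x) y' + R(x) y = 0 with P(x) = 1, Q(x) = -2, R(x) = -1, and match powers of x.
Initial conditions: a_0 = 2, a_1 = 2.
Setting the coefficient of each power of x to zero and solving order by order (substituting the coefficients already found):
  x^0: 2 a_2 - 2 a_1 - a_0 = 0  ->  2 a_2 = 2 a_1 + a_0 = 6  ->  a_2 = 3
  x^1: 6 a_3 - 4 a_2 - a_1 = 0  ->  6 a_3 = 4 a_2 + a_1 = 14  ->  a_3 = 7/3
  x^2: 12 a_4 - 6 a_3 - a_2 = 0  ->  12 a_4 = 6 a_3 + a_2 = 17  ->  a_4 = 17/12
  x^3: 20 a_5 - 8 a_4 - a_3 = 0  ->  20 a_5 = 8 a_4 + a_3 = 41/3  ->  a_5 = 41/60
  x^4: 30 a_6 - 10 a_5 - a_4 = 0  ->  30 a_6 = 10 a_5 + a_4 = 33/4  ->  a_6 = 11/40
Truncated series: y(x) = 2 + 2 x + 3 x^2 + (7/3) x^3 + (17/12) x^4 + (41/60) x^5 + (11/40) x^6 + O(x^7).

a_0 = 2; a_1 = 2; a_2 = 3; a_3 = 7/3; a_4 = 17/12; a_5 = 41/60; a_6 = 11/40


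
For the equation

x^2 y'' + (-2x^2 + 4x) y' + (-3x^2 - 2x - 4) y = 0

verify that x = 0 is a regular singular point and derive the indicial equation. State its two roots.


Divide by x^2 to reach normal form y'' + P_1(x) y' + P_2(x) y = 0 with P_1(x) = -2 + 4/x and P_2(x) = -3 - 2/x - 4/x^2.
x = 0 is a singular point because the y'-coefficient -2 + 4/x has a pole at x = 0 and the y-coefficient -3 - 2/x - 4/x^2 has a pole at x = 0.
It is a regular singular point because x P_1(x) = p(x) = 4 - 2x and x^2 P_2(x) = q(x) = -3x^2 - 2x - 4 are polynomials, hence analytic at x = 0.
p(0) = 4,  q(0) = -4.
Indicial equation: r(r-1) + p(0) r + q(0) = 0, i.e. r^2 + (p(0) - 1) r + q(0) = 0, i.e. r^2 + 3 r - 4 = 0.
Discriminant: (3)^2 - 4(-4) = 25, so r = (-3 ± 5)/2.
Solving: r_1 = 1, r_2 = -4.

indicial: r^2 + 3 r - 4 = 0; roots r_1 = 1, r_2 = -4


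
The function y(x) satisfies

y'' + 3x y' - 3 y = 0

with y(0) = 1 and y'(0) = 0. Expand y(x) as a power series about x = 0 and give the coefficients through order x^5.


Ansatz: y(x) = sum_{n>=0} a_n x^n, so y'(x) = sum_{n>=1} n a_n x^(n-1) and y''(x) = sum_{n>=2} n(n-1) a_n x^(n-2).
Substitute into P(x) y'' + Q(x) y' + R(x) y = 0 with P(x) = 1, Q(x) = 3x, R(x) = -3, and match powers of x.
Initial conditions: a_0 = 1, a_1 = 0.
Setting the coefficient of each power of x to zero and solving order by order (substituting the coefficients already found):
  x^0: 2 a_2 - 3 a_0 = 0  ->  2 a_2 = 3 a_0 = 3  ->  a_2 = 3/2
  x^1: 6 a_3 = 0  ->  a_3 = 0
  x^2: 12 a_4 + 3 a_2 = 0  ->  12 a_4 = -3 a_2 = -9/2  ->  a_4 = -3/8
  x^3: 20 a_5 + 6 a_3 = 0  ->  20 a_5 = -6 a_3 = 0  ->  a_5 = 0
Truncated series: y(x) = 1 + (3/2) x^2 - (3/8) x^4 + O(x^6).

a_0 = 1; a_1 = 0; a_2 = 3/2; a_3 = 0; a_4 = -3/8; a_5 = 0


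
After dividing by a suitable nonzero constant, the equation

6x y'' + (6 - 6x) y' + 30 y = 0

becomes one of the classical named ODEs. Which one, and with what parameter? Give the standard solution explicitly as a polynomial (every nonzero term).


All three coefficients share the factor 6; dividing through by 6 gives  x y'' + (1 - x) y' + 5 y = 0.
This matches the Laguerre equation x y'' + (1 - x) y' + n y = 0 with n = 5; the polynomial solution is L_5(x).
With y = sum_k a_k x^k, matching x^k gives (k+1)k a_{k+1} + (k+1) a_{k+1} - k a_k + n a_k = 0, i.e. (k+1)^2 a_{k+1} = (k - n) a_k = (k - 5) a_k. The right side vanishes at k = 5, so the series terminates at degree 5.
Standard normalization L_n(0) = 1 gives a_0 = 1. Work upward with a_{k+1} = (k - 5) a_k / (k+1)^2:
  a_1 = (0 - 5)(1) / 1^2 = -5/1 = -5
  a_2 = (1 - 5)(-5) / 2^2 = 20/4 = 5
  a_3 = (2 - 5)(5) / 3^2 = -15/9 = -5/3
  a_4 = (3 - 5)(-5/3) / 4^2 = (10/3)/16 = 5/24
  a_5 = (4 - 5)(5/24) / 5^2 = (-5/24)/25 = -1/120
Hence L_5(x) = -x^5/120 + 5 x^4/24 - 5 x^3/3 + 5 x^2 - 5 x + 1.

L_5(x); series = -x^5/120 + 5 x^4/24 - 5 x^3/3 + 5 x^2 - 5 x + 1


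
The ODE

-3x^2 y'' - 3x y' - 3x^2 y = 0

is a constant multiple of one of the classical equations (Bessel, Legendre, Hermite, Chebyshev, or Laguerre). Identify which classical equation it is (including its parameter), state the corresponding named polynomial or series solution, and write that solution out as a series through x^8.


All three coefficients share the factor -3; dividing through by -3 gives  x^2 y'' + x y' + x^2 y = 0.
This matches the Bessel equation x^2 y'' + x y' + (x^2 - nu^2) y = 0 with nu^2 = 0, so nu = 0; the solution bounded at x = 0 is J_0(x).
Frobenius at x = 0: indicial roots ±nu; for r = nu the recurrence k(k + 2nu) c_k = -c_{k-2} gives the standard series J_nu(x) = sum_{k>=0} (-1)^k / (k! (k+nu)!) (x/2)^(2k+nu). Evaluate the first 5 terms:
  k = 0: (-1)^0 / (0! * 0! * 2^0) x^0 = 1/(1*1*1) x^0 = (1) x^0
  k = 1: (-1)^1 / (1! * 1! * 2^2) x^2 = -1/(1*1*4) x^2 = (-1/4) x^2
  k = 2: (-1)^2 / (2! * 2! * 2^4) x^4 = 1/(2*2*16) x^4 = (1/64) x^4
  k = 3: (-1)^3 / (3! * 3! * 2^6) x^6 = -1/(6*6*64) x^6 = (-1/2304) x^6
  k = 4: (-1)^4 / (4! * 4! * 2^8) x^8 = 1/(24*24*256) x^8 = (1/147456) x^8
Hence J_0(x) = x^8/147456 - x^6/2304 + x^4/64 - x^2/4 + 1 + ....

J_0(x); series = x^8/147456 - x^6/2304 + x^4/64 - x^2/4 + 1


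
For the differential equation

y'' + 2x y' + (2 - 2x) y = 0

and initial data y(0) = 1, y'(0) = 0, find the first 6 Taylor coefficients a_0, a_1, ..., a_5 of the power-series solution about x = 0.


Ansatz: y(x) = sum_{n>=0} a_n x^n, so y'(x) = sum_{n>=1} n a_n x^(n-1) and y''(x) = sum_{n>=2} n(n-1) a_n x^(n-2).
Substitute into P(x) y'' + Q(x) y' + R(x) y = 0 with P(x) = 1, Q(x) = 2x, R(x) = 2 - 2x, and match powers of x.
Initial conditions: a_0 = 1, a_1 = 0.
Setting the coefficient of each power of x to zero and solving order by order (substituting the coefficients already found):
  x^0: 2 a_2 + 2 a_0 = 0  ->  2 a_2 = -2 a_0 = -2  ->  a_2 = -1
  x^1: 6 a_3 + 4 a_1 - 2 a_0 = 0  ->  6 a_3 = -4 a_1 + 2 a_0 = 2  ->  a_3 = 1/3
  x^2: 12 a_4 + 6 a_2 - 2 a_1 = 0  ->  12 a_4 = -6 a_2 + 2 a_1 = 6  ->  a_4 = 1/2
  x^3: 20 a_5 + 8 a_3 - 2 a_2 = 0  ->  20 a_5 = -8 a_3 + 2 a_2 = -14/3  ->  a_5 = -7/30
Truncated series: y(x) = 1 - x^2 + (1/3) x^3 + (1/2) x^4 - (7/30) x^5 + O(x^6).

a_0 = 1; a_1 = 0; a_2 = -1; a_3 = 1/3; a_4 = 1/2; a_5 = -7/30


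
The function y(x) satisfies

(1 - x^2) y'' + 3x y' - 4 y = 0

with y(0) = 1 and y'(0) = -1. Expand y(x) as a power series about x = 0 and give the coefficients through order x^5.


Ansatz: y(x) = sum_{n>=0} a_n x^n, so y'(x) = sum_{n>=1} n a_n x^(n-1) and y''(x) = sum_{n>=2} n(n-1) a_n x^(n-2).
Substitute into P(x) y'' + Q(x) y' + R(x) y = 0 with P(x) = 1 - x^2, Q(x) = 3x, R(x) = -4, and match powers of x.
Initial conditions: a_0 = 1, a_1 = -1.
Setting the coefficient of each power of x to zero and solving order by order (substituting the coefficients already found):
  x^0: 2 a_2 - 4 a_0 = 0  ->  2 a_2 = 4 a_0 = 4  ->  a_2 = 2
  x^1: 6 a_3 - a_1 = 0  ->  6 a_3 = a_1 = -1  ->  a_3 = -1/6
  x^2: 12 a_4 = 0  ->  a_4 = 0
  x^3: 20 a_5 - a_3 = 0  ->  20 a_5 = a_3 = -1/6  ->  a_5 = -1/120
Truncated series: y(x) = 1 - x + 2 x^2 - (1/6) x^3 - (1/120) x^5 + O(x^6).

a_0 = 1; a_1 = -1; a_2 = 2; a_3 = -1/6; a_4 = 0; a_5 = -1/120


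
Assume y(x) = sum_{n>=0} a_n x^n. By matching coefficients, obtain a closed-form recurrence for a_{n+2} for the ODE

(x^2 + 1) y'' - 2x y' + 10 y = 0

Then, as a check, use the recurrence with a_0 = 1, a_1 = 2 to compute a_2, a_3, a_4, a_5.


Substitute y = sum_n a_n x^n.
(1 + 1 x^2) y'' contributes (n+2)(n+1) a_{n+2} + n(n-1) a_n at x^n.
-2 x y'(x) contributes -2 n a_n at x^n.
10 y(x) contributes 10 a_n at x^n.
Matching x^n: (n+2)(n+1) a_{n+2} + (n(n-1) - 2 n + 10) a_n = 0.
Thus a_{n+2} = (-n(n-1) + 2 n - 10) / ((n+1)(n+2)) * a_n.

Check with a_0 = 1, a_1 = 2 (apply the recurrence for n = 0, 1, 2, 3): a_0 = 1, a_1 = 2, a_2 = -5, a_3 = -8/3, a_4 = 10/3, a_5 = 4/3.

a_(n+2) = (-n(n-1) + 2 n - 10) / ((n+1)(n+2)) * a_n; check: a_0 = 1, a_1 = 2, a_2 = -5, a_3 = -8/3, a_4 = 10/3, a_5 = 4/3


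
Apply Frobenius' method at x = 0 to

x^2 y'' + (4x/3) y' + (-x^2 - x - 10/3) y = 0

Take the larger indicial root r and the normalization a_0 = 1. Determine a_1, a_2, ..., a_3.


Write in Frobenius form y'' + (p(x)/x) y' + (q(x)/x^2) y = 0:
  p(x) = 4/3,  q(x) = -x^2 - x - 10/3.
Indicial equation: r(r-1) + (4/3) r + (-10/3) = 0 -> roots r_1 = 5/3, r_2 = -2.
Take r = r_1 = 5/3. Let y(x) = x^r sum_{n>=0} a_n x^n with a_0 = 1.
Substitute y = x^r sum a_n x^n and match x^{r+n}. The recurrence is
  D(n) a_n - 1 a_{n-1} - 1 a_{n-2} = 0,  where D(n) = (r+n)(r+n-1) + (4/3)(r+n) + (-10/3).
  a_n = [1 a_{n-1} + 1 a_{n-2}] / D(n).
Since the indicial polynomial factors as (r - r_1)(r - r_2), D(n) = (r_1 + n - r_1)(r_1 + n - r_2) = n(n + 11/3).
Evaluating step by step (a_0 = 1):
  n = 1: D(1) = 1(1 + 11/3) = 14/3; numerator = 1(1) = 1; a_1 = (1)/(14/3) = 3/14
  n = 2: D(2) = 2(2 + 11/3) = 34/3; numerator = 1(3/14) + 1(1) = 17/14; a_2 = (17/14)/(34/3) = 3/28
  n = 3: D(3) = 3(3 + 11/3) = 20; numerator = 1(3/28) + 1(3/14) = 9/28; a_3 = (9/28)/(20) = 9/560

r = 5/3; a_0 = 1; a_1 = 3/14; a_2 = 3/28; a_3 = 9/560


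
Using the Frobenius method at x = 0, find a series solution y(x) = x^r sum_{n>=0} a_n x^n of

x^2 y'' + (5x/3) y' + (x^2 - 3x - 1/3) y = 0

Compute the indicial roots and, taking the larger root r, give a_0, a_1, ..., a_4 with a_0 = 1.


Write in Frobenius form y'' + (p(x)/x) y' + (q(x)/x^2) y = 0:
  p(x) = 5/3,  q(x) = x^2 - 3x - 1/3.
Indicial equation: r(r-1) + (5/3) r + (-1/3) = 0 -> roots r_1 = 1/3, r_2 = -1.
Take r = r_1 = 1/3. Let y(x) = x^r sum_{n>=0} a_n x^n with a_0 = 1.
Substitute y = x^r sum a_n x^n and match x^{r+n}. The recurrence is
  D(n) a_n - 3 a_{n-1} + 1 a_{n-2} = 0,  where D(n) = (r+n)(r+n-1) + (5/3)(r+n) + (-1/3).
  a_n = [3 a_{n-1} - 1 a_{n-2}] / D(n).
Since the indicial polynomial factors as (r - r_1)(r - r_2), D(n) = (r_1 + n - r_1)(r_1 + n - r_2) = n(n + 4/3).
Evaluating step by step (a_0 = 1):
  n = 1: D(1) = 1(1 + 4/3) = 7/3; numerator = 3(1) = 3; a_1 = (3)/(7/3) = 9/7
  n = 2: D(2) = 2(2 + 4/3) = 20/3; numerator = 3(9/7) - 1(1) = 20/7; a_2 = (20/7)/(20/3) = 3/7
  n = 3: D(3) = 3(3 + 4/3) = 13; numerator = 3(3/7) - 1(9/7) = 0; a_3 = (0)/(13) = 0
  n = 4: D(4) = 4(4 + 4/3) = 64/3; numerator = 3(0) - 1(3/7) = -3/7; a_4 = (-3/7)/(64/3) = -9/448

r = 1/3; a_0 = 1; a_1 = 9/7; a_2 = 3/7; a_3 = 0; a_4 = -9/448


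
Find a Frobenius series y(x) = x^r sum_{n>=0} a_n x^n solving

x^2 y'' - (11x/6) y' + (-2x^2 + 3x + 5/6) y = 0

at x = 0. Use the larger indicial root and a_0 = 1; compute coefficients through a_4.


Write in Frobenius form y'' + (p(x)/x) y' + (q(x)/x^2) y = 0:
  p(x) = -11/6,  q(x) = -2x^2 + 3x + 5/6.
Indicial equation: r(r-1) + (-11/6) r + (5/6) = 0 -> roots r_1 = 5/2, r_2 = 1/3.
Take r = r_1 = 5/2. Let y(x) = x^r sum_{n>=0} a_n x^n with a_0 = 1.
Substitute y = x^r sum a_n x^n and match x^{r+n}. The recurrence is
  D(n) a_n + 3 a_{n-1} - 2 a_{n-2} = 0,  where D(n) = (r+n)(r+n-1) + (-11/6)(r+n) + (5/6).
  a_n = [-3 a_{n-1} + 2 a_{n-2}] / D(n).
Since the indicial polynomial factors as (r - r_1)(r - r_2), D(n) = (r_1 + n - r_1)(r_1 + n - r_2) = n(n + 13/6).
Evaluating step by step (a_0 = 1):
  n = 1: D(1) = 1(1 + 13/6) = 19/6; numerator = -3(1) = -3; a_1 = (-3)/(19/6) = -18/19
  n = 2: D(2) = 2(2 + 13/6) = 25/3; numerator = -3(-18/19) + 2(1) = 92/19; a_2 = (92/19)/(25/3) = 276/475
  n = 3: D(3) = 3(3 + 13/6) = 31/2; numerator = -3(276/475) + 2(-18/19) = -1728/475; a_3 = (-1728/475)/(31/2) = -3456/14725
  n = 4: D(4) = 4(4 + 13/6) = 74/3; numerator = -3(-3456/14725) + 2(276/475) = 5496/2945; a_4 = (5496/2945)/(74/3) = 8244/108965

r = 5/2; a_0 = 1; a_1 = -18/19; a_2 = 276/475; a_3 = -3456/14725; a_4 = 8244/108965


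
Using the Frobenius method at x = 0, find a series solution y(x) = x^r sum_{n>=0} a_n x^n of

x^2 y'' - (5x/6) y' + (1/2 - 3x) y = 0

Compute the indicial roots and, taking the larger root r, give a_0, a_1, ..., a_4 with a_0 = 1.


Write in Frobenius form y'' + (p(x)/x) y' + (q(x)/x^2) y = 0:
  p(x) = -5/6,  q(x) = 1/2 - 3x.
Indicial equation: r(r-1) + (-5/6) r + (1/2) = 0 -> roots r_1 = 3/2, r_2 = 1/3.
Take r = r_1 = 3/2. Let y(x) = x^r sum_{n>=0} a_n x^n with a_0 = 1.
Substitute y = x^r sum a_n x^n and match x^{r+n}. The recurrence is
  D(n) a_n - 3 a_{n-1} = 0,  where D(n) = (r+n)(r+n-1) + (-5/6)(r+n) + (1/2).
  a_n = 3 / D(n) * a_{n-1}.
Since the indicial polynomial factors as (r - r_1)(r - r_2), D(n) = (r_1 + n - r_1)(r_1 + n - r_2) = n(n + 7/6).
Evaluating step by step (a_0 = 1):
  n = 1: D(1) = 1(1 + 7/6) = 13/6; numerator = 3(1) = 3; a_1 = (3)/(13/6) = 18/13
  n = 2: D(2) = 2(2 + 7/6) = 19/3; numerator = 3(18/13) = 54/13; a_2 = (54/13)/(19/3) = 162/247
  n = 3: D(3) = 3(3 + 7/6) = 25/2; numerator = 3(162/247) = 486/247; a_3 = (486/247)/(25/2) = 972/6175
  n = 4: D(4) = 4(4 + 7/6) = 62/3; numerator = 3(972/6175) = 2916/6175; a_4 = (2916/6175)/(62/3) = 4374/191425

r = 3/2; a_0 = 1; a_1 = 18/13; a_2 = 162/247; a_3 = 972/6175; a_4 = 4374/191425


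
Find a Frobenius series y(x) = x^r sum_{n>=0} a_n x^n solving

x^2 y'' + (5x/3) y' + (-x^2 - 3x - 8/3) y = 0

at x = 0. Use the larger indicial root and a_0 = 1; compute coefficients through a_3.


Write in Frobenius form y'' + (p(x)/x) y' + (q(x)/x^2) y = 0:
  p(x) = 5/3,  q(x) = -x^2 - 3x - 8/3.
Indicial equation: r(r-1) + (5/3) r + (-8/3) = 0 -> roots r_1 = 4/3, r_2 = -2.
Take r = r_1 = 4/3. Let y(x) = x^r sum_{n>=0} a_n x^n with a_0 = 1.
Substitute y = x^r sum a_n x^n and match x^{r+n}. The recurrence is
  D(n) a_n - 3 a_{n-1} - 1 a_{n-2} = 0,  where D(n) = (r+n)(r+n-1) + (5/3)(r+n) + (-8/3).
  a_n = [3 a_{n-1} + 1 a_{n-2}] / D(n).
Since the indicial polynomial factors as (r - r_1)(r - r_2), D(n) = (r_1 + n - r_1)(r_1 + n - r_2) = n(n + 10/3).
Evaluating step by step (a_0 = 1):
  n = 1: D(1) = 1(1 + 10/3) = 13/3; numerator = 3(1) = 3; a_1 = (3)/(13/3) = 9/13
  n = 2: D(2) = 2(2 + 10/3) = 32/3; numerator = 3(9/13) + 1(1) = 40/13; a_2 = (40/13)/(32/3) = 15/52
  n = 3: D(3) = 3(3 + 10/3) = 19; numerator = 3(15/52) + 1(9/13) = 81/52; a_3 = (81/52)/(19) = 81/988

r = 4/3; a_0 = 1; a_1 = 9/13; a_2 = 15/52; a_3 = 81/988


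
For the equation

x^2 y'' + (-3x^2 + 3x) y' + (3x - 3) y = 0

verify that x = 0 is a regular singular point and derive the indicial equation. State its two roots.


Divide by x^2 to reach normal form y'' + P_1(x) y' + P_2(x) y = 0 with P_1(x) = -3 + 3/x and P_2(x) = 3/x - 3/x^2.
x = 0 is a singular point because the y'-coefficient -3 + 3/x has a pole at x = 0 and the y-coefficient 3/x - 3/x^2 has a pole at x = 0.
It is a regular singular point because x P_1(x) = p(x) = 3 - 3x and x^2 P_2(x) = q(x) = 3x - 3 are polynomials, hence analytic at x = 0.
p(0) = 3,  q(0) = -3.
Indicial equation: r(r-1) + p(0) r + q(0) = 0, i.e. r^2 + (p(0) - 1) r + q(0) = 0, i.e. r^2 + 2 r - 3 = 0.
Discriminant: (2)^2 - 4(-3) = 16, so r = (-2 ± 4)/2.
Solving: r_1 = 1, r_2 = -3.

indicial: r^2 + 2 r - 3 = 0; roots r_1 = 1, r_2 = -3


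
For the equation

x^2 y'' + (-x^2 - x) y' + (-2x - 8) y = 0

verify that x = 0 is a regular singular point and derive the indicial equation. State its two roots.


Divide by x^2 to reach normal form y'' + P_1(x) y' + P_2(x) y = 0 with P_1(x) = -1 - 1/x and P_2(x) = -2/x - 8/x^2.
x = 0 is a singular point because the y'-coefficient -1 - 1/x has a pole at x = 0 and the y-coefficient -2/x - 8/x^2 has a pole at x = 0.
It is a regular singular point because x P_1(x) = p(x) = -x - 1 and x^2 P_2(x) = q(x) = -2x - 8 are polynomials, hence analytic at x = 0.
p(0) = -1,  q(0) = -8.
Indicial equation: r(r-1) + p(0) r + q(0) = 0, i.e. r^2 + (p(0) - 1) r + q(0) = 0, i.e. r^2 - 2 r - 8 = 0.
Discriminant: (-2)^2 - 4(-8) = 36, so r = (2 ± 6)/2.
Solving: r_1 = 4, r_2 = -2.

indicial: r^2 - 2 r - 8 = 0; roots r_1 = 4, r_2 = -2


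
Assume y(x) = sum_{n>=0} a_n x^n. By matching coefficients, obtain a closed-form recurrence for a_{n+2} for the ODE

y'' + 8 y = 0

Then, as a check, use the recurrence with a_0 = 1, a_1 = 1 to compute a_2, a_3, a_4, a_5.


Substitute y = sum_n a_n x^n into y'' + (const) y = 0.
y''(x) = sum_{n>=0} (n+2)(n+1) a_{n+2} x^n.
The ODE becomes sum_n [(n+2)(n+1) a_{n+2} + 8 a_n] x^n = 0.
Setting each coefficient to zero gives the recurrence:
  (n+2)(n+1) a_{n+2} + 8 a_n = 0,
  a_{n+2} = -8 / ((n+1)(n+2)) a_n.

Check with a_0 = 1, a_1 = 1 (apply the recurrence for n = 0, 1, 2, 3): a_0 = 1, a_1 = 1, a_2 = -4, a_3 = -4/3, a_4 = 8/3, a_5 = 8/15.

a_{n+2} = -8/((n+1)(n+2)) * a_n; check: a_0 = 1, a_1 = 1, a_2 = -4, a_3 = -4/3, a_4 = 8/3, a_5 = 8/15


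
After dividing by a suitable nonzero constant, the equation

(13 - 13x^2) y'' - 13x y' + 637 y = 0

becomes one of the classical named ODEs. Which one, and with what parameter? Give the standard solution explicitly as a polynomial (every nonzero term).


All three coefficients share the factor 13; dividing through by 13 gives  (1 - x^2) y'' - x y' + 49 y = 0.
This matches the Chebyshev equation (1 - x^2) y'' - x y' + n^2 y = 0 (note the -x y' term, not -2x y') with n^2 = 49, so n = 7; the polynomial solution is T_7(x).
With y = sum_k a_k x^k, matching x^k gives (k+2)(k+1) a_{k+2} = (k^2 - n^2) a_k = (k - 7)(k + 7) a_k. The right side vanishes at k = 7, so the series with the parity of 7 terminates at degree 7.
Standard normalization: leading coefficient of T_n is 2^(n-1), so a_7 = 2^6 = 64. Work downward with a_k = (k+1)(k+2) a_{k+2} / ((k - 7)(k + 7)):
  a_5 = (6)(7)(64) / ((5 - 7)(5 + 7)) = 2688/(-24) = -112
  a_3 = (4)(5)(-112) / ((3 - 7)(3 + 7)) = -2240/(-40) = 56
  a_1 = (2)(3)(56) / ((1 - 7)(1 + 7)) = 336/(-48) = -7
Hence T_7(x) = 64 x^7 - 112 x^5 + 56 x^3 - 7 x.

T_7(x); series = 64 x^7 - 112 x^5 + 56 x^3 - 7 x


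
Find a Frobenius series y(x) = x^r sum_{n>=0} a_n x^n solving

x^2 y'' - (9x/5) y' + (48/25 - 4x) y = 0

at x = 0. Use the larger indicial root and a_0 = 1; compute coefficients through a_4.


Write in Frobenius form y'' + (p(x)/x) y' + (q(x)/x^2) y = 0:
  p(x) = -9/5,  q(x) = 48/25 - 4x.
Indicial equation: r(r-1) + (-9/5) r + (48/25) = 0 -> roots r_1 = 8/5, r_2 = 6/5.
Take r = r_1 = 8/5. Let y(x) = x^r sum_{n>=0} a_n x^n with a_0 = 1.
Substitute y = x^r sum a_n x^n and match x^{r+n}. The recurrence is
  D(n) a_n - 4 a_{n-1} = 0,  where D(n) = (r+n)(r+n-1) + (-9/5)(r+n) + (48/25).
  a_n = 4 / D(n) * a_{n-1}.
Since the indicial polynomial factors as (r - r_1)(r - r_2), D(n) = (r_1 + n - r_1)(r_1 + n - r_2) = n(n + 2/5).
Evaluating step by step (a_0 = 1):
  n = 1: D(1) = 1(1 + 2/5) = 7/5; numerator = 4(1) = 4; a_1 = (4)/(7/5) = 20/7
  n = 2: D(2) = 2(2 + 2/5) = 24/5; numerator = 4(20/7) = 80/7; a_2 = (80/7)/(24/5) = 50/21
  n = 3: D(3) = 3(3 + 2/5) = 51/5; numerator = 4(50/21) = 200/21; a_3 = (200/21)/(51/5) = 1000/1071
  n = 4: D(4) = 4(4 + 2/5) = 88/5; numerator = 4(1000/1071) = 4000/1071; a_4 = (4000/1071)/(88/5) = 2500/11781

r = 8/5; a_0 = 1; a_1 = 20/7; a_2 = 50/21; a_3 = 1000/1071; a_4 = 2500/11781


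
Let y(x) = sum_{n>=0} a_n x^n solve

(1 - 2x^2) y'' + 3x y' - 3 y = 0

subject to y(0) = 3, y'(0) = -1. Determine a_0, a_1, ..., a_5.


Ansatz: y(x) = sum_{n>=0} a_n x^n, so y'(x) = sum_{n>=1} n a_n x^(n-1) and y''(x) = sum_{n>=2} n(n-1) a_n x^(n-2).
Substitute into P(x) y'' + Q(x) y' + R(x) y = 0 with P(x) = 1 - 2x^2, Q(x) = 3x, R(x) = -3, and match powers of x.
Initial conditions: a_0 = 3, a_1 = -1.
Setting the coefficient of each power of x to zero and solving order by order (substituting the coefficients already found):
  x^0: 2 a_2 - 3 a_0 = 0  ->  2 a_2 = 3 a_0 = 9  ->  a_2 = 9/2
  x^1: 6 a_3 = 0  ->  a_3 = 0
  x^2: 12 a_4 - a_2 = 0  ->  12 a_4 = a_2 = 9/2  ->  a_4 = 3/8
  x^3: 20 a_5 - 6 a_3 = 0  ->  20 a_5 = 6 a_3 = 0  ->  a_5 = 0
Truncated series: y(x) = 3 - x + (9/2) x^2 + (3/8) x^4 + O(x^6).

a_0 = 3; a_1 = -1; a_2 = 9/2; a_3 = 0; a_4 = 3/8; a_5 = 0


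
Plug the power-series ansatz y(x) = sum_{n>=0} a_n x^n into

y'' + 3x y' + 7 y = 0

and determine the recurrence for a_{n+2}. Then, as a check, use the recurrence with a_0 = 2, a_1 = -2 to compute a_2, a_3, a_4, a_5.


Substitute y = sum_n a_n x^n.
y''(x) has coefficient (n+2)(n+1) a_{n+2} at x^n;
3 x y'(x) has coefficient 3 n a_n at x^n (shift);
7 y(x) has coefficient 7 a_n at x^n.
Matching x^n: (n+2)(n+1) a_{n+2} + (3n + 7) a_n = 0.
Thus a_{n+2} = (-3n - 7) / ((n+1)(n+2)) * a_n.

Check with a_0 = 2, a_1 = -2 (apply the recurrence for n = 0, 1, 2, 3): a_0 = 2, a_1 = -2, a_2 = -7, a_3 = 10/3, a_4 = 91/12, a_5 = -8/3.

a_(n+2) = (-3n - 7) / ((n+1)(n+2)) * a_n; check: a_0 = 2, a_1 = -2, a_2 = -7, a_3 = 10/3, a_4 = 91/12, a_5 = -8/3


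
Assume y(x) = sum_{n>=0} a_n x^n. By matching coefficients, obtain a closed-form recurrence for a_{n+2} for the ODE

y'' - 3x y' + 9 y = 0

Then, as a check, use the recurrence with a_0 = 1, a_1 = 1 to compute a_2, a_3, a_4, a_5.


Substitute y = sum_n a_n x^n.
y''(x) has coefficient (n+2)(n+1) a_{n+2} at x^n;
-3 x y'(x) has coefficient -3 n a_n at x^n (shift);
9 y(x) has coefficient 9 a_n at x^n.
Matching x^n: (n+2)(n+1) a_{n+2} + (-3n + 9) a_n = 0.
Thus a_{n+2} = (3n - 9) / ((n+1)(n+2)) * a_n.

Check with a_0 = 1, a_1 = 1 (apply the recurrence for n = 0, 1, 2, 3): a_0 = 1, a_1 = 1, a_2 = -9/2, a_3 = -1, a_4 = 9/8, a_5 = 0.

a_(n+2) = (3n - 9) / ((n+1)(n+2)) * a_n; check: a_0 = 1, a_1 = 1, a_2 = -9/2, a_3 = -1, a_4 = 9/8, a_5 = 0


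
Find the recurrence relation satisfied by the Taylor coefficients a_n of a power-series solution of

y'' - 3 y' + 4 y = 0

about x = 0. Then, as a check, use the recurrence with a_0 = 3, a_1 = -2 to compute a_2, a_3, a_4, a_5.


Substitute y = sum_n a_n x^n.
y''(x) has coefficient (n+2)(n+1) a_{n+2} at x^n;
-3 y'(x) has coefficient -3 (n+1) a_{n+1} at x^n;
4 y(x) has coefficient 4 a_n at x^n.
Matching x^n: (n+2)(n+1) a_{n+2} - 3 (n+1) a_{n+1} + 4 a_n = 0.
Thus a_{n+2} = [3 (n+1) a_{n+1} - 4 a_n] / ((n+1)(n+2)).

Check with a_0 = 3, a_1 = -2 (apply the recurrence for n = 0, 1, 2, 3): a_0 = 3, a_1 = -2, a_2 = -9, a_3 = -23/3, a_4 = -11/4, a_5 = -7/60.

a_(n+2) = [3 (n+1) a_(n+1) - 4 a_n] / ((n+1)(n+2)); check: a_0 = 3, a_1 = -2, a_2 = -9, a_3 = -23/3, a_4 = -11/4, a_5 = -7/60


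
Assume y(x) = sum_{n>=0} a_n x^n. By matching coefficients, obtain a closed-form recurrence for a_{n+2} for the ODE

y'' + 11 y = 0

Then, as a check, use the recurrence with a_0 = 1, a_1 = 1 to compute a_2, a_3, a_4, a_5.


Substitute y = sum_n a_n x^n into y'' + (const) y = 0.
y''(x) = sum_{n>=0} (n+2)(n+1) a_{n+2} x^n.
The ODE becomes sum_n [(n+2)(n+1) a_{n+2} + 11 a_n] x^n = 0.
Setting each coefficient to zero gives the recurrence:
  (n+2)(n+1) a_{n+2} + 11 a_n = 0,
  a_{n+2} = -11 / ((n+1)(n+2)) a_n.

Check with a_0 = 1, a_1 = 1 (apply the recurrence for n = 0, 1, 2, 3): a_0 = 1, a_1 = 1, a_2 = -11/2, a_3 = -11/6, a_4 = 121/24, a_5 = 121/120.

a_{n+2} = -11/((n+1)(n+2)) * a_n; check: a_0 = 1, a_1 = 1, a_2 = -11/2, a_3 = -11/6, a_4 = 121/24, a_5 = 121/120


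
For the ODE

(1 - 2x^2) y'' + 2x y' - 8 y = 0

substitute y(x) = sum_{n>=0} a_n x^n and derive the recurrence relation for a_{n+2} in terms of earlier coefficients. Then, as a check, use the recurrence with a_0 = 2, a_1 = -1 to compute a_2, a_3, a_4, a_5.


Substitute y = sum_n a_n x^n.
(1 - 2 x^2) y'' contributes (n+2)(n+1) a_{n+2} - 2 n(n-1) a_n at x^n.
2 x y'(x) contributes 2 n a_n at x^n.
-8 y(x) contributes -8 a_n at x^n.
Matching x^n: (n+2)(n+1) a_{n+2} + (-2 n(n-1) + 2 n - 8) a_n = 0.
Thus a_{n+2} = (2 n(n-1) - 2 n + 8) / ((n+1)(n+2)) * a_n.

Check with a_0 = 2, a_1 = -1 (apply the recurrence for n = 0, 1, 2, 3): a_0 = 2, a_1 = -1, a_2 = 8, a_3 = -1, a_4 = 16/3, a_5 = -7/10.

a_(n+2) = (2 n(n-1) - 2 n + 8) / ((n+1)(n+2)) * a_n; check: a_0 = 2, a_1 = -1, a_2 = 8, a_3 = -1, a_4 = 16/3, a_5 = -7/10


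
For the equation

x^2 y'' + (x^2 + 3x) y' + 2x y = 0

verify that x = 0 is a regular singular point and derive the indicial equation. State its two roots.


Divide by x^2 to reach normal form y'' + P_1(x) y' + P_2(x) y = 0 with P_1(x) = 1 + 3/x and P_2(x) = 2/x.
x = 0 is a singular point because the y'-coefficient 1 + 3/x has a pole at x = 0 and the y-coefficient 2/x has a pole at x = 0.
It is a regular singular point because x P_1(x) = p(x) = x + 3 and x^2 P_2(x) = q(x) = 2x are polynomials, hence analytic at x = 0.
p(0) = 3,  q(0) = 0.
Indicial equation: r(r-1) + p(0) r + q(0) = 0, i.e. r^2 + (p(0) - 1) r + q(0) = 0, i.e. r^2 + 2 r = 0.
Discriminant: (2)^2 - 4(0) = 4, so r = (-2 ± 2)/2.
Solving: r_1 = 0, r_2 = -2.

indicial: r^2 + 2 r = 0; roots r_1 = 0, r_2 = -2


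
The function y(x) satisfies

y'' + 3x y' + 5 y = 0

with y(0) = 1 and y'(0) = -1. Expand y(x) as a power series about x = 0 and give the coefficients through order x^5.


Ansatz: y(x) = sum_{n>=0} a_n x^n, so y'(x) = sum_{n>=1} n a_n x^(n-1) and y''(x) = sum_{n>=2} n(n-1) a_n x^(n-2).
Substitute into P(x) y'' + Q(x) y' + R(x) y = 0 with P(x) = 1, Q(x) = 3x, R(x) = 5, and match powers of x.
Initial conditions: a_0 = 1, a_1 = -1.
Setting the coefficient of each power of x to zero and solving order by order (substituting the coefficients already found):
  x^0: 2 a_2 + 5 a_0 = 0  ->  2 a_2 = -5 a_0 = -5  ->  a_2 = -5/2
  x^1: 6 a_3 + 8 a_1 = 0  ->  6 a_3 = -8 a_1 = 8  ->  a_3 = 4/3
  x^2: 12 a_4 + 11 a_2 = 0  ->  12 a_4 = -11 a_2 = 55/2  ->  a_4 = 55/24
  x^3: 20 a_5 + 14 a_3 = 0  ->  20 a_5 = -14 a_3 = -56/3  ->  a_5 = -14/15
Truncated series: y(x) = 1 - x - (5/2) x^2 + (4/3) x^3 + (55/24) x^4 - (14/15) x^5 + O(x^6).

a_0 = 1; a_1 = -1; a_2 = -5/2; a_3 = 4/3; a_4 = 55/24; a_5 = -14/15


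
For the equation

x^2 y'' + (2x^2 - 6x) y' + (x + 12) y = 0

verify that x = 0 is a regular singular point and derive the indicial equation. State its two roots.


Divide by x^2 to reach normal form y'' + P_1(x) y' + P_2(x) y = 0 with P_1(x) = 2 - 6/x and P_2(x) = 1/x + 12/x^2.
x = 0 is a singular point because the y'-coefficient 2 - 6/x has a pole at x = 0 and the y-coefficient 1/x + 12/x^2 has a pole at x = 0.
It is a regular singular point because x P_1(x) = p(x) = 2x - 6 and x^2 P_2(x) = q(x) = x + 12 are polynomials, hence analytic at x = 0.
p(0) = -6,  q(0) = 12.
Indicial equation: r(r-1) + p(0) r + q(0) = 0, i.e. r^2 + (p(0) - 1) r + q(0) = 0, i.e. r^2 - 7 r + 12 = 0.
Discriminant: (-7)^2 - 4(12) = 1, so r = (7 ± 1)/2.
Solving: r_1 = 4, r_2 = 3.

indicial: r^2 - 7 r + 12 = 0; roots r_1 = 4, r_2 = 3


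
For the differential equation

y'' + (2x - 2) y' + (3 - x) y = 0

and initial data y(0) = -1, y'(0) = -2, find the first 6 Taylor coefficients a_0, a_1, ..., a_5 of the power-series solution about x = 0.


Ansatz: y(x) = sum_{n>=0} a_n x^n, so y'(x) = sum_{n>=1} n a_n x^(n-1) and y''(x) = sum_{n>=2} n(n-1) a_n x^(n-2).
Substitute into P(x) y'' + Q(x) y' + R(x) y = 0 with P(x) = 1, Q(x) = 2x - 2, R(x) = 3 - x, and match powers of x.
Initial conditions: a_0 = -1, a_1 = -2.
Setting the coefficient of each power of x to zero and solving order by order (substituting the coefficients already found):
  x^0: 2 a_2 - 2 a_1 + 3 a_0 = 0  ->  2 a_2 = 2 a_1 - 3 a_0 = -1  ->  a_2 = -1/2
  x^1: 6 a_3 - 4 a_2 + 5 a_1 - a_0 = 0  ->  6 a_3 = 4 a_2 - 5 a_1 + a_0 = 7  ->  a_3 = 7/6
  x^2: 12 a_4 - 6 a_3 + 7 a_2 - a_1 = 0  ->  12 a_4 = 6 a_3 - 7 a_2 + a_1 = 17/2  ->  a_4 = 17/24
  x^3: 20 a_5 - 8 a_4 + 9 a_3 - a_2 = 0  ->  20 a_5 = 8 a_4 - 9 a_3 + a_2 = -16/3  ->  a_5 = -4/15
Truncated series: y(x) = -1 - 2 x - (1/2) x^2 + (7/6) x^3 + (17/24) x^4 - (4/15) x^5 + O(x^6).

a_0 = -1; a_1 = -2; a_2 = -1/2; a_3 = 7/6; a_4 = 17/24; a_5 = -4/15


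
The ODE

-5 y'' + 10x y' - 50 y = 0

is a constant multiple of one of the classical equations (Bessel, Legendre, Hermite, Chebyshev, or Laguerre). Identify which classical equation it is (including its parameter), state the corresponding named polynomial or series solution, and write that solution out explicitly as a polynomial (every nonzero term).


All three coefficients share the factor -5; dividing through by -5 gives  y'' - 2x y' + 10 y = 0.
This matches the Hermite equation y'' - 2x y' + 2n y = 0 with 2n = 10, so n = 5; the polynomial solution is H_5(x).
With y = sum_k a_k x^k, matching x^k gives (k+2)(k+1) a_{k+2} = 2(k - n) a_k = 2(k - 5) a_k. The right side vanishes at k = 5, so the series with the parity of 5 terminates at degree 5.
Standard normalization: leading coefficient of H_n is 2^n, so a_5 = 2^5 = 32. Work downward with a_k = (k+1)(k+2) a_{k+2} / (2(k - n)):
  a_3 = (4)(5)(32) / (2(3 - 5)) = 640/(-4) = -160
  a_1 = (2)(3)(-160) / (2(1 - 5)) = -960/(-8) = 120
Hence H_5(x) = 32 x^5 - 160 x^3 + 120 x.

H_5(x); series = 32 x^5 - 160 x^3 + 120 x


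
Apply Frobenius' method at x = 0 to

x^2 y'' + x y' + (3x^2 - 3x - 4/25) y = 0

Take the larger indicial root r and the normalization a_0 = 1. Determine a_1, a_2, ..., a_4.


Write in Frobenius form y'' + (p(x)/x) y' + (q(x)/x^2) y = 0:
  p(x) = 1,  q(x) = 3x^2 - 3x - 4/25.
Indicial equation: r(r-1) + (1) r + (-4/25) = 0 -> roots r_1 = 2/5, r_2 = -2/5.
Take r = r_1 = 2/5. Let y(x) = x^r sum_{n>=0} a_n x^n with a_0 = 1.
Substitute y = x^r sum a_n x^n and match x^{r+n}. The recurrence is
  D(n) a_n - 3 a_{n-1} + 3 a_{n-2} = 0,  where D(n) = (r+n)(r+n-1) + (1)(r+n) + (-4/25).
  a_n = [3 a_{n-1} - 3 a_{n-2}] / D(n).
Since the indicial polynomial factors as (r - r_1)(r - r_2), D(n) = (r_1 + n - r_1)(r_1 + n - r_2) = n(n + 4/5).
Evaluating step by step (a_0 = 1):
  n = 1: D(1) = 1(1 + 4/5) = 9/5; numerator = 3(1) = 3; a_1 = (3)/(9/5) = 5/3
  n = 2: D(2) = 2(2 + 4/5) = 28/5; numerator = 3(5/3) - 3(1) = 2; a_2 = (2)/(28/5) = 5/14
  n = 3: D(3) = 3(3 + 4/5) = 57/5; numerator = 3(5/14) - 3(5/3) = -55/14; a_3 = (-55/14)/(57/5) = -275/798
  n = 4: D(4) = 4(4 + 4/5) = 96/5; numerator = 3(-275/798) - 3(5/14) = -40/19; a_4 = (-40/19)/(96/5) = -25/228

r = 2/5; a_0 = 1; a_1 = 5/3; a_2 = 5/14; a_3 = -275/798; a_4 = -25/228


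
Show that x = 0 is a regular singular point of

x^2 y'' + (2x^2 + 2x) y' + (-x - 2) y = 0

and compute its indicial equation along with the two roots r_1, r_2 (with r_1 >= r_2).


Divide by x^2 to reach normal form y'' + P_1(x) y' + P_2(x) y = 0 with P_1(x) = 2 + 2/x and P_2(x) = -1/x - 2/x^2.
x = 0 is a singular point because the y'-coefficient 2 + 2/x has a pole at x = 0 and the y-coefficient -1/x - 2/x^2 has a pole at x = 0.
It is a regular singular point because x P_1(x) = p(x) = 2x + 2 and x^2 P_2(x) = q(x) = -x - 2 are polynomials, hence analytic at x = 0.
p(0) = 2,  q(0) = -2.
Indicial equation: r(r-1) + p(0) r + q(0) = 0, i.e. r^2 + (p(0) - 1) r + q(0) = 0, i.e. r^2 + 1 r - 2 = 0.
Discriminant: (1)^2 - 4(-2) = 9, so r = (-1 ± 3)/2.
Solving: r_1 = 1, r_2 = -2.

indicial: r^2 + 1 r - 2 = 0; roots r_1 = 1, r_2 = -2


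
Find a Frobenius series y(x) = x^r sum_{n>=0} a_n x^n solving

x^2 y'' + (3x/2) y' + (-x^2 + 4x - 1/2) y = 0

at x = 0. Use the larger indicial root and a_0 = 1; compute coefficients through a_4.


Write in Frobenius form y'' + (p(x)/x) y' + (q(x)/x^2) y = 0:
  p(x) = 3/2,  q(x) = -x^2 + 4x - 1/2.
Indicial equation: r(r-1) + (3/2) r + (-1/2) = 0 -> roots r_1 = 1/2, r_2 = -1.
Take r = r_1 = 1/2. Let y(x) = x^r sum_{n>=0} a_n x^n with a_0 = 1.
Substitute y = x^r sum a_n x^n and match x^{r+n}. The recurrence is
  D(n) a_n + 4 a_{n-1} - 1 a_{n-2} = 0,  where D(n) = (r+n)(r+n-1) + (3/2)(r+n) + (-1/2).
  a_n = [-4 a_{n-1} + 1 a_{n-2}] / D(n).
Since the indicial polynomial factors as (r - r_1)(r - r_2), D(n) = (r_1 + n - r_1)(r_1 + n - r_2) = n(n + 3/2).
Evaluating step by step (a_0 = 1):
  n = 1: D(1) = 1(1 + 3/2) = 5/2; numerator = -4(1) = -4; a_1 = (-4)/(5/2) = -8/5
  n = 2: D(2) = 2(2 + 3/2) = 7; numerator = -4(-8/5) + 1(1) = 37/5; a_2 = (37/5)/(7) = 37/35
  n = 3: D(3) = 3(3 + 3/2) = 27/2; numerator = -4(37/35) + 1(-8/5) = -204/35; a_3 = (-204/35)/(27/2) = -136/315
  n = 4: D(4) = 4(4 + 3/2) = 22; numerator = -4(-136/315) + 1(37/35) = 877/315; a_4 = (877/315)/(22) = 877/6930

r = 1/2; a_0 = 1; a_1 = -8/5; a_2 = 37/35; a_3 = -136/315; a_4 = 877/6930


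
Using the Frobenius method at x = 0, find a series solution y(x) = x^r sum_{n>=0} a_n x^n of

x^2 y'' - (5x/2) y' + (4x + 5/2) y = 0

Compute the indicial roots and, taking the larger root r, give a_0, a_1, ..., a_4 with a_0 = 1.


Write in Frobenius form y'' + (p(x)/x) y' + (q(x)/x^2) y = 0:
  p(x) = -5/2,  q(x) = 4x + 5/2.
Indicial equation: r(r-1) + (-5/2) r + (5/2) = 0 -> roots r_1 = 5/2, r_2 = 1.
Take r = r_1 = 5/2. Let y(x) = x^r sum_{n>=0} a_n x^n with a_0 = 1.
Substitute y = x^r sum a_n x^n and match x^{r+n}. The recurrence is
  D(n) a_n + 4 a_{n-1} = 0,  where D(n) = (r+n)(r+n-1) + (-5/2)(r+n) + (5/2).
  a_n = -4 / D(n) * a_{n-1}.
Since the indicial polynomial factors as (r - r_1)(r - r_2), D(n) = (r_1 + n - r_1)(r_1 + n - r_2) = n(n + 3/2).
Evaluating step by step (a_0 = 1):
  n = 1: D(1) = 1(1 + 3/2) = 5/2; numerator = -4(1) = -4; a_1 = (-4)/(5/2) = -8/5
  n = 2: D(2) = 2(2 + 3/2) = 7; numerator = -4(-8/5) = 32/5; a_2 = (32/5)/(7) = 32/35
  n = 3: D(3) = 3(3 + 3/2) = 27/2; numerator = -4(32/35) = -128/35; a_3 = (-128/35)/(27/2) = -256/945
  n = 4: D(4) = 4(4 + 3/2) = 22; numerator = -4(-256/945) = 1024/945; a_4 = (1024/945)/(22) = 512/10395

r = 5/2; a_0 = 1; a_1 = -8/5; a_2 = 32/35; a_3 = -256/945; a_4 = 512/10395


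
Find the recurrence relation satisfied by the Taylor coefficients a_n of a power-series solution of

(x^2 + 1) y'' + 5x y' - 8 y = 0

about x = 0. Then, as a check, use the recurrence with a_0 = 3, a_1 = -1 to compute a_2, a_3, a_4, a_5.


Substitute y = sum_n a_n x^n.
(1 + 1 x^2) y'' contributes (n+2)(n+1) a_{n+2} + n(n-1) a_n at x^n.
5 x y'(x) contributes 5 n a_n at x^n.
-8 y(x) contributes -8 a_n at x^n.
Matching x^n: (n+2)(n+1) a_{n+2} + (n(n-1) + 5 n - 8) a_n = 0.
Thus a_{n+2} = (-n(n-1) - 5 n + 8) / ((n+1)(n+2)) * a_n.

Check with a_0 = 3, a_1 = -1 (apply the recurrence for n = 0, 1, 2, 3): a_0 = 3, a_1 = -1, a_2 = 12, a_3 = -1/2, a_4 = -4, a_5 = 13/40.

a_(n+2) = (-n(n-1) - 5 n + 8) / ((n+1)(n+2)) * a_n; check: a_0 = 3, a_1 = -1, a_2 = 12, a_3 = -1/2, a_4 = -4, a_5 = 13/40


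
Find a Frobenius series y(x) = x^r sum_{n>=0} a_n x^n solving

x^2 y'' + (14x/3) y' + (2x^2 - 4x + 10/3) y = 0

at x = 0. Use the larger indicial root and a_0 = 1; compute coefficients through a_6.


Write in Frobenius form y'' + (p(x)/x) y' + (q(x)/x^2) y = 0:
  p(x) = 14/3,  q(x) = 2x^2 - 4x + 10/3.
Indicial equation: r(r-1) + (14/3) r + (10/3) = 0 -> roots r_1 = -5/3, r_2 = -2.
Take r = r_1 = -5/3. Let y(x) = x^r sum_{n>=0} a_n x^n with a_0 = 1.
Substitute y = x^r sum a_n x^n and match x^{r+n}. The recurrence is
  D(n) a_n - 4 a_{n-1} + 2 a_{n-2} = 0,  where D(n) = (r+n)(r+n-1) + (14/3)(r+n) + (10/3).
  a_n = [4 a_{n-1} - 2 a_{n-2}] / D(n).
Since the indicial polynomial factors as (r - r_1)(r - r_2), D(n) = (r_1 + n - r_1)(r_1 + n - r_2) = n(n + 1/3).
Evaluating step by step (a_0 = 1):
  n = 1: D(1) = 1(1 + 1/3) = 4/3; numerator = 4(1) = 4; a_1 = (4)/(4/3) = 3
  n = 2: D(2) = 2(2 + 1/3) = 14/3; numerator = 4(3) - 2(1) = 10; a_2 = (10)/(14/3) = 15/7
  n = 3: D(3) = 3(3 + 1/3) = 10; numerator = 4(15/7) - 2(3) = 18/7; a_3 = (18/7)/(10) = 9/35
  n = 4: D(4) = 4(4 + 1/3) = 52/3; numerator = 4(9/35) - 2(15/7) = -114/35; a_4 = (-114/35)/(52/3) = -171/910
  n = 5: D(5) = 5(5 + 1/3) = 80/3; numerator = 4(-171/910) - 2(9/35) = -576/455; a_5 = (-576/455)/(80/3) = -108/2275
  n = 6: D(6) = 6(6 + 1/3) = 38; numerator = 4(-108/2275) - 2(-171/910) = 423/2275; a_6 = (423/2275)/(38) = 423/86450

r = -5/3; a_0 = 1; a_1 = 3; a_2 = 15/7; a_3 = 9/35; a_4 = -171/910; a_5 = -108/2275; a_6 = 423/86450


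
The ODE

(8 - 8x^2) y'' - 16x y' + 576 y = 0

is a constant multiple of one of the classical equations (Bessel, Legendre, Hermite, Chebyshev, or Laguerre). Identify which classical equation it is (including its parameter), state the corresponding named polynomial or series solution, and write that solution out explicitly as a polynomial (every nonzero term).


All three coefficients share the factor 8; dividing through by 8 gives  (1 - x^2) y'' - 2x y' + 72 y = 0.
This matches the Legendre equation (1 - x^2) y'' - 2x y' + n(n+1) y = 0 (note the -2x y' term) with n(n+1) = 72, so n = 8; the polynomial solution is P_8(x).
With y = sum_k a_k x^k, matching x^k gives (k+2)(k+1) a_{k+2} = [k(k+1) - n(n+1)] a_k = (k - 8)(k + 9) a_k. The right side vanishes at k = 8, so the series with the parity of 8 terminates at degree 8.
Standard normalization (P_n(1) = 1): leading coefficient (2n)!/(2^n (n!)^2) = 20922789888000/(256*1625702400) = 6435/128, so a_8 = 6435/128. Work downward with a_k = (k+1)(k+2) a_{k+2} / ((k - 8)(k + 9)):
  a_6 = (7)(8)(6435/128) / ((6 - 8)(6 + 9)) = (45045/16)/(-30) = -3003/32
  a_4 = (5)(6)(-3003/32) / ((4 - 8)(4 + 9)) = (-45045/16)/(-52) = 3465/64
  a_2 = (3)(4)(3465/64) / ((2 - 8)(2 + 9)) = (10395/16)/(-66) = -315/32
  a_0 = (1)(2)(-315/32) / ((0 - 8)(0 + 9)) = (-315/16)/(-72) = 35/128
Hence P_8(x) = 6435 x^8/128 - 3003 x^6/32 + 3465 x^4/64 - 315 x^2/32 + 35/128.

P_8(x); series = 6435 x^8/128 - 3003 x^6/32 + 3465 x^4/64 - 315 x^2/32 + 35/128
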